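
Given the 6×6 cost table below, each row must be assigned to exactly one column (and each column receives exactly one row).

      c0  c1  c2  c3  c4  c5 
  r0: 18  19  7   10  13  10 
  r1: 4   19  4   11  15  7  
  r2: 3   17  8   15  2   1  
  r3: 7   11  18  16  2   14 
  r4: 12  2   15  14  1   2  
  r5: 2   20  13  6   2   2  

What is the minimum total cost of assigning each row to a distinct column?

Minimum assignment cost: 21

optimal assignment: row0→col3 (cost 10), row1→col2 (cost 4), row2→col5 (cost 1), row3→col4 (cost 2), row4→col1 (cost 2), row5→col0 (cost 2)
total = 10 + 4 + 1 + 2 + 2 + 2 = 21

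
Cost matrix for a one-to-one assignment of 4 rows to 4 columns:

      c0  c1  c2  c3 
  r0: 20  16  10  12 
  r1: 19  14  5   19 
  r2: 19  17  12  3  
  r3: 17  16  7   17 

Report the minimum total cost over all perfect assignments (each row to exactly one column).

Minimum assignment cost: 41

optimal assignment: row0→col1 (cost 16), row1→col2 (cost 5), row2→col3 (cost 3), row3→col0 (cost 17)
total = 16 + 5 + 3 + 17 = 41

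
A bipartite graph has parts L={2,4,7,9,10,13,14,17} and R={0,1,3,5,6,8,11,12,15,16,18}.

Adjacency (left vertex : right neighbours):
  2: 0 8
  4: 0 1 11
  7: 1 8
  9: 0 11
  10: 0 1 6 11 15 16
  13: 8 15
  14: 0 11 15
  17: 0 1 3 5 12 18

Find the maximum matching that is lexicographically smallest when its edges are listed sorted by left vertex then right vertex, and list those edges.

Lex-smallest maximum matching: {(2,0), (4,1), (7,8), (9,11), (10,6), (13,15), (17,3)}

|M| = 7 (so the lex-smallest maximum matching has 7 edges)
process left vertices in ascending order; for each, take the smallest-labelled available neighbour that still permits 7 edges overall, or leave it unmatched if none does
lex-smallest matching: {2-0, 4-1, 7-8, 9-11, 10-6, 13-15, 17-3}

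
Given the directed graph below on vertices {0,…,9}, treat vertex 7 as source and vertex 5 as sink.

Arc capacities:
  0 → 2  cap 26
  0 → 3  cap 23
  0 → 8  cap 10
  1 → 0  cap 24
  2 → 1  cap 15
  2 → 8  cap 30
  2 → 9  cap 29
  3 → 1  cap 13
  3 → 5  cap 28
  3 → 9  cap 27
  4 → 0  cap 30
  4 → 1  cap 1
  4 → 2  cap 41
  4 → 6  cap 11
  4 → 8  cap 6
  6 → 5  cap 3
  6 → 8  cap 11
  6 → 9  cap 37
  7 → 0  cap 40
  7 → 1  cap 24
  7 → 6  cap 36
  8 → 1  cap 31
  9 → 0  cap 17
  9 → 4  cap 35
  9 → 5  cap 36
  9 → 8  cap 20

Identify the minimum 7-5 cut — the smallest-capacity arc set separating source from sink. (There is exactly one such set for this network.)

augment #1: 7→6→5 push 3
augment #2: 7→0→3→5 push 23
augment #3: 7→6→9→5 push 33
augment #4: 7→0→2→9→5 push 3
max flow = 62; residual-reachable set from 7 gives S-side
cut edges (S→T): {(0,3), (6,5), (9,5)} total cap 62

Min-cut arcs: {(0,3), (6,5), (9,5)} (total capacity 62)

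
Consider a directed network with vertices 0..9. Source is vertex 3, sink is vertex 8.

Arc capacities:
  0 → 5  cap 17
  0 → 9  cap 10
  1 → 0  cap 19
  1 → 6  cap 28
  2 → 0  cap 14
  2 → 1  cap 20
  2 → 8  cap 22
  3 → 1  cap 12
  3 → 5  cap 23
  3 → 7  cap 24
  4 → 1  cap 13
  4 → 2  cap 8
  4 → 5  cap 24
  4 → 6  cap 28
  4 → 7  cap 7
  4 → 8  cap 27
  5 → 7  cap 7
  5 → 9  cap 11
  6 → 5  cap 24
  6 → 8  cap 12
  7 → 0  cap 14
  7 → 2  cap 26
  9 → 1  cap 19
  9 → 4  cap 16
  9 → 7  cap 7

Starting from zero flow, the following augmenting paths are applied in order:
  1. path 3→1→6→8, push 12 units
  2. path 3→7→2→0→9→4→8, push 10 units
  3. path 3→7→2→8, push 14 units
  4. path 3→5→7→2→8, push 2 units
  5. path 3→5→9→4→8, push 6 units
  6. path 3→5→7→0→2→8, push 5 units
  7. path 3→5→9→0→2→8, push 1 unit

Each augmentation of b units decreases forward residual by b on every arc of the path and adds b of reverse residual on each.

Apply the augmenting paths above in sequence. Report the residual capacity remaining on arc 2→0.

after path 1 (3→1→6→8, push 12): res(2,0)=14
after path 2 (3→7→2→0→9→4→8, push 10): res(2,0)=4
after path 3 (3→7→2→8, push 14): res(2,0)=4
after path 4 (3→5→7→2→8, push 2): res(2,0)=4
after path 5 (3→5→9→4→8, push 6): res(2,0)=4
after path 6 (3→5→7→0→2→8, push 5): res(2,0)=9
after path 7 (3→5→9→0→2→8, push 1): res(2,0)=10

Residual capacity of (2,0): 10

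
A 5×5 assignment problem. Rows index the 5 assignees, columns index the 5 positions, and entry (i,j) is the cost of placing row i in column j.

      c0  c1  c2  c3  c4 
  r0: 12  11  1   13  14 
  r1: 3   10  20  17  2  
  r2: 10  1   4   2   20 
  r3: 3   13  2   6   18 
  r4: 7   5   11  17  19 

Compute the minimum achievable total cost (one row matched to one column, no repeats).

optimal assignment: row0→col2 (cost 1), row1→col4 (cost 2), row2→col3 (cost 2), row3→col0 (cost 3), row4→col1 (cost 5)
total = 1 + 2 + 2 + 3 + 5 = 13

Minimum assignment cost: 13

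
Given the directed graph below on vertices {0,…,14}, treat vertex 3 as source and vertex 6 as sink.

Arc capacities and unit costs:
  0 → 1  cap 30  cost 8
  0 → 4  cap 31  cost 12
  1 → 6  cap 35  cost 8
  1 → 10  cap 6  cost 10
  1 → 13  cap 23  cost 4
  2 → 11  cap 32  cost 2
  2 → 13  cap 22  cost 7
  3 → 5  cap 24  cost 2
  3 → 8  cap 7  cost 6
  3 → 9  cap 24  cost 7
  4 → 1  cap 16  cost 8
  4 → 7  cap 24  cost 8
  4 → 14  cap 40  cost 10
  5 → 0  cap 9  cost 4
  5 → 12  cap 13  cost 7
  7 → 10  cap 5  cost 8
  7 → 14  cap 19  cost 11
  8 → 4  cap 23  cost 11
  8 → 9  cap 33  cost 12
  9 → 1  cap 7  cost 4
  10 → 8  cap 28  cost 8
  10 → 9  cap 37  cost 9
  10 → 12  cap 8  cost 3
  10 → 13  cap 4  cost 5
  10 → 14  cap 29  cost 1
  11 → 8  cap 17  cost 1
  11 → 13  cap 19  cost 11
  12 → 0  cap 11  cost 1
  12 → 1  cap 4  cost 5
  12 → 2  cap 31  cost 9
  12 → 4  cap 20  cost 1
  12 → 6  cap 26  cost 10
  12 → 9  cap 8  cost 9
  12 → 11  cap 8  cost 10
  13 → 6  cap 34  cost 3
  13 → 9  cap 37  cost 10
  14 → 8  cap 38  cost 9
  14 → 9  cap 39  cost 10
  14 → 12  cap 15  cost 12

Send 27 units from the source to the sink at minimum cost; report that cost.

Minimum cost for 27 units: 520

shortest-cost path #1: 3→9→1→13→6 push 7 @ unit cost 18 (adds 126)
shortest-cost path #2: 3→5→12→6 push 13 @ unit cost 19 (adds 247)
shortest-cost path #3: 3→5→0→1→13→6 push 7 @ unit cost 21 (adds 147)
total cost = 520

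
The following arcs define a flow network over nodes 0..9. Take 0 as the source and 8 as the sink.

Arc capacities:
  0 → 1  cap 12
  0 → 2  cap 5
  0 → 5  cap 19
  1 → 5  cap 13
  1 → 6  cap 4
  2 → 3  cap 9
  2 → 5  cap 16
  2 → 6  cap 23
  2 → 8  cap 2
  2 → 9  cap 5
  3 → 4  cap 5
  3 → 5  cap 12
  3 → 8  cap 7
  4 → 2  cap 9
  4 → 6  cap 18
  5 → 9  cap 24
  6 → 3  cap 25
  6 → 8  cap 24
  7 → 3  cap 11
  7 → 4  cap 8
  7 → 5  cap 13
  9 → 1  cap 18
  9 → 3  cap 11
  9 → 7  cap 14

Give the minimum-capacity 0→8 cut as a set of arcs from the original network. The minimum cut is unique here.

Min-cut arcs: {(0,2), (1,6), (3,4), (3,8), (7,4)} (total capacity 29)

augment #1: 0→2→8 push 2
augment #2: 0→1→6→8 push 4
augment #3: 0→2→3→8 push 3
augment #4: 0→5→9→3→8 push 4
augment #5: 0→5→9→3→2→6→8 push 3
augment #6: 0→5→9→3→4→6→8 push 4
augment #7: 0→5→9→7→4→6→8 push 8
augment #8: 0→1→5→9→7→3→4→6→8 push 1
max flow = 29; residual-reachable set from 0 gives S-side
cut edges (S→T): {(0,2), (1,6), (3,4), (3,8), (7,4)} total cap 29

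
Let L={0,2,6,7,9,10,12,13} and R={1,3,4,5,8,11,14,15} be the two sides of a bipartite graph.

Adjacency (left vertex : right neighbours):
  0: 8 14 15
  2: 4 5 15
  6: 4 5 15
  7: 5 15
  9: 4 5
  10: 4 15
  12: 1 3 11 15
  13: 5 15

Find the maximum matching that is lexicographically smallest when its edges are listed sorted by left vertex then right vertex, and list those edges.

|M| = 5 (so the lex-smallest maximum matching has 5 edges)
process left vertices in ascending order; for each, take the smallest-labelled available neighbour that still permits 5 edges overall, or leave it unmatched if none does
lex-smallest matching: {0-8, 2-4, 6-5, 7-15, 12-1}

Lex-smallest maximum matching: {(0,8), (2,4), (6,5), (7,15), (12,1)}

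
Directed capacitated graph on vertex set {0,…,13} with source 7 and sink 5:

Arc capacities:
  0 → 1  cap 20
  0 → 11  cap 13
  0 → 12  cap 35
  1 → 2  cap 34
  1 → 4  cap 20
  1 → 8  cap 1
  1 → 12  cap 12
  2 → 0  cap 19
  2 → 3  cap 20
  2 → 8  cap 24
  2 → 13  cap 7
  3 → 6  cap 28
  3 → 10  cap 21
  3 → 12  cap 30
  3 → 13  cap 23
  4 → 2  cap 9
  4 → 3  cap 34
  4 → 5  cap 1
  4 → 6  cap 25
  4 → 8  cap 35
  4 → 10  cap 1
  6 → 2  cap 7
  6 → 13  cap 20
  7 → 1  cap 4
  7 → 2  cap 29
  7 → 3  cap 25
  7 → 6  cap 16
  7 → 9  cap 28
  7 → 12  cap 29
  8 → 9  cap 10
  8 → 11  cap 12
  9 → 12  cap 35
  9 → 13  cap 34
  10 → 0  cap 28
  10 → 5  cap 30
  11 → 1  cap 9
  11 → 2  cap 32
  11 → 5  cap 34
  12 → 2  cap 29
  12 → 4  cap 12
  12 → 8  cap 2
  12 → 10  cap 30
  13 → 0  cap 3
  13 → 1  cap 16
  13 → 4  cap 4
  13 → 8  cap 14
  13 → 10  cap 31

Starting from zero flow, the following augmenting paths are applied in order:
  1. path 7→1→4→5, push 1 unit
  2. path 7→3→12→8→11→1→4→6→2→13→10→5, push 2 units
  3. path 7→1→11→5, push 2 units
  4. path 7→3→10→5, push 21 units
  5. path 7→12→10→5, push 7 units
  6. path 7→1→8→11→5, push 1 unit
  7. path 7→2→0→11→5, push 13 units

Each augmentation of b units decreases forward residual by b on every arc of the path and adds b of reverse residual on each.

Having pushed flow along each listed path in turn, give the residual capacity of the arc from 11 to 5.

Residual capacity of (11,5): 18

after path 1 (7→1→4→5, push 1): res(11,5)=34
after path 2 (7→3→12→8→11→1→4→6→2→13→10→5, push 2): res(11,5)=34
after path 3 (7→1→11→5, push 2): res(11,5)=32
after path 4 (7→3→10→5, push 21): res(11,5)=32
after path 5 (7→12→10→5, push 7): res(11,5)=32
after path 6 (7→1→8→11→5, push 1): res(11,5)=31
after path 7 (7→2→0→11→5, push 13): res(11,5)=18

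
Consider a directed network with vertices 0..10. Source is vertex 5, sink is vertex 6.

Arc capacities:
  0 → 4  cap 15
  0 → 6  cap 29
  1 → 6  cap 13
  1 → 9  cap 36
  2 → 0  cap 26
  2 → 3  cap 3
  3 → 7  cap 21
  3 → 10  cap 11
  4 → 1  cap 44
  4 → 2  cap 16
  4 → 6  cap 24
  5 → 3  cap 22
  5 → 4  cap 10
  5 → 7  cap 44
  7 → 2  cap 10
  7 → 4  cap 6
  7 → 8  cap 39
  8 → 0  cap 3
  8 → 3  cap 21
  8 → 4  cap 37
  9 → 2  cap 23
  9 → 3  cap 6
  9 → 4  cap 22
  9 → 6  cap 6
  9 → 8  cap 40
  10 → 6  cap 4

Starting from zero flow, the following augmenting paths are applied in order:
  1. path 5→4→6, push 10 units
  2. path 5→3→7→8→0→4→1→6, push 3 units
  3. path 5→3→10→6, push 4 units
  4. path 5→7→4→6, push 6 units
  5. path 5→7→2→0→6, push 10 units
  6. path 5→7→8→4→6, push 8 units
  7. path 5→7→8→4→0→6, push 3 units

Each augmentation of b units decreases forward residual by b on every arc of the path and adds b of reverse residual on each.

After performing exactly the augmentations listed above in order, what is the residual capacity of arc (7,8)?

Residual capacity of (7,8): 25

after path 1 (5→4→6, push 10): res(7,8)=39
after path 2 (5→3→7→8→0→4→1→6, push 3): res(7,8)=36
after path 3 (5→3→10→6, push 4): res(7,8)=36
after path 4 (5→7→4→6, push 6): res(7,8)=36
after path 5 (5→7→2→0→6, push 10): res(7,8)=36
after path 6 (5→7→8→4→6, push 8): res(7,8)=28
after path 7 (5→7→8→4→0→6, push 3): res(7,8)=25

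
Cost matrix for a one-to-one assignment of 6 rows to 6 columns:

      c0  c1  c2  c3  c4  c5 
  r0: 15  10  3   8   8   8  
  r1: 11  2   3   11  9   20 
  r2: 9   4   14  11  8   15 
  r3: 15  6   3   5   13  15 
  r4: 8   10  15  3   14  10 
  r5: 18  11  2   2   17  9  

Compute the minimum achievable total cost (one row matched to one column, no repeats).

Minimum assignment cost: 31

optimal assignment: row0→col5 (cost 8), row1→col1 (cost 2), row2→col4 (cost 8), row3→col2 (cost 3), row4→col0 (cost 8), row5→col3 (cost 2)
total = 8 + 2 + 8 + 3 + 8 + 2 = 31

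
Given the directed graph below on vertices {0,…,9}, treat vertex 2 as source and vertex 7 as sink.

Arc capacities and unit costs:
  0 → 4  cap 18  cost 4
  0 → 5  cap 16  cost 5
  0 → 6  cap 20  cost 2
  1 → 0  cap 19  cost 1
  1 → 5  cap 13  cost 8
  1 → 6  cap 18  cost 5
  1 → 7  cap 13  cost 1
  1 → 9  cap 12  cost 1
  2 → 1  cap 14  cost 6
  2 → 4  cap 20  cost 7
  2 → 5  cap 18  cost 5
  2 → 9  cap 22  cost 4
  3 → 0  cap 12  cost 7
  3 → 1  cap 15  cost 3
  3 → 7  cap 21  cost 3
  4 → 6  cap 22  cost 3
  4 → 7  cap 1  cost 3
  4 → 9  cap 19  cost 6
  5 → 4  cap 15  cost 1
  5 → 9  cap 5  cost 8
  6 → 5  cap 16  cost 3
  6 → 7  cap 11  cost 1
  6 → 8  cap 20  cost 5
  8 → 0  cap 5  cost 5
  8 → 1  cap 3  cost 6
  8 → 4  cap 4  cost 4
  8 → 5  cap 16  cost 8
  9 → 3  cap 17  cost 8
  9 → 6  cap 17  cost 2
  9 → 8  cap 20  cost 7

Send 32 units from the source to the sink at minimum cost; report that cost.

Minimum cost for 32 units: 282

shortest-cost path #1: 2→1→7 push 13 @ unit cost 7 (adds 91)
shortest-cost path #2: 2→9→6→7 push 11 @ unit cost 7 (adds 77)
shortest-cost path #3: 2→5→4→7 push 1 @ unit cost 9 (adds 9)
shortest-cost path #4: 2→9→3→7 push 7 @ unit cost 15 (adds 105)
total cost = 282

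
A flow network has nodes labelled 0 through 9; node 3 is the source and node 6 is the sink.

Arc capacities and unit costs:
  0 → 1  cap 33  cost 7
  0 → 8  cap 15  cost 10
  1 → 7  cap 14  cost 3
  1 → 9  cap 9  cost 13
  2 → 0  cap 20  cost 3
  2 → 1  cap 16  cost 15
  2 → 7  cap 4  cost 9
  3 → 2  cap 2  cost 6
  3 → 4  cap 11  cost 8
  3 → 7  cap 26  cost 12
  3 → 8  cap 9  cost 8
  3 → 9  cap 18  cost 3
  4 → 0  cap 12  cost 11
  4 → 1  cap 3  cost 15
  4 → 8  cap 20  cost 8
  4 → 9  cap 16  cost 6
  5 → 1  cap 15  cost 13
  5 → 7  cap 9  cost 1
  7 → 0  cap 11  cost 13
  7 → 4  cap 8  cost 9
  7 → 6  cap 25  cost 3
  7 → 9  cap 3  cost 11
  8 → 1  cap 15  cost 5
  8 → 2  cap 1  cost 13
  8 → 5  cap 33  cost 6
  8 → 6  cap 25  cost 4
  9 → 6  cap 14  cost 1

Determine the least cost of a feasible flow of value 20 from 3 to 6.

Minimum cost for 20 units: 128

shortest-cost path #1: 3→9→6 push 14 @ unit cost 4 (adds 56)
shortest-cost path #2: 3→8→6 push 6 @ unit cost 12 (adds 72)
total cost = 128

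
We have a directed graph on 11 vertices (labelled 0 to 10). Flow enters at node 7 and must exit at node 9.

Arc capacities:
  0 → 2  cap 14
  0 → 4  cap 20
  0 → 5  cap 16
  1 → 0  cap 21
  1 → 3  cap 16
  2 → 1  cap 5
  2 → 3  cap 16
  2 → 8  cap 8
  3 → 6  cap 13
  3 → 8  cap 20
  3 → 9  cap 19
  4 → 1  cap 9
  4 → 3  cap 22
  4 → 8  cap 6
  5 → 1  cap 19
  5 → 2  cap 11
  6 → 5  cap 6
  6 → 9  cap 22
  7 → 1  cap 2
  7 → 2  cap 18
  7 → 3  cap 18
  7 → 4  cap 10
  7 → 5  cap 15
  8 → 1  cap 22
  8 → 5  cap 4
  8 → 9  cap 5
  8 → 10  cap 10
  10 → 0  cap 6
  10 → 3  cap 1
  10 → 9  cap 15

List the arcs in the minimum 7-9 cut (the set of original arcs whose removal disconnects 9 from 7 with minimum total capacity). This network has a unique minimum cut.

augment #1: 7→3→9 push 18
augment #2: 7→1→3→9 push 1
augment #3: 7→2→8→9 push 5
augment #4: 7→1→3→6→9 push 1
augment #5: 7→2→3→6→9 push 12
augment #6: 7→2→8→10→9 push 1
augment #7: 7→4→8→10→9 push 6
augment #8: 7→4→3→8→10→9 push 3
max flow = 47; residual-reachable set from 7 gives S-side
cut edges (S→T): {(3,6), (3,9), (8,9), (8,10)} total cap 47

Min-cut arcs: {(3,6), (3,9), (8,9), (8,10)} (total capacity 47)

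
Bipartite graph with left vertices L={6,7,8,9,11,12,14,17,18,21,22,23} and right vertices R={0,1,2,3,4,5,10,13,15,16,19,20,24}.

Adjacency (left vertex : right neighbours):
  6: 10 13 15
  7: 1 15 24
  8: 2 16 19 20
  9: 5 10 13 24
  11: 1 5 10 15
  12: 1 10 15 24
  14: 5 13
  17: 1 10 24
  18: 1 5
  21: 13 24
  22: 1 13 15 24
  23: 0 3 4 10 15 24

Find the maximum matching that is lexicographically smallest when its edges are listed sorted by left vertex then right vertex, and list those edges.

|M| = 8 (so the lex-smallest maximum matching has 8 edges)
process left vertices in ascending order; for each, take the smallest-labelled available neighbour that still permits 8 edges overall, or leave it unmatched if none does
lex-smallest matching: {6-10, 7-1, 8-2, 9-5, 11-15, 12-24, 14-13, 23-0}

Lex-smallest maximum matching: {(6,10), (7,1), (8,2), (9,5), (11,15), (12,24), (14,13), (23,0)}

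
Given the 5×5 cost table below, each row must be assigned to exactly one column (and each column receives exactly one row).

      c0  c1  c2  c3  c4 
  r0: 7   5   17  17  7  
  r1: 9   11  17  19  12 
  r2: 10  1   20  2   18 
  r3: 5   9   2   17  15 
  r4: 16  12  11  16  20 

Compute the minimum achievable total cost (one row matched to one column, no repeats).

optimal assignment: row0→col4 (cost 7), row1→col0 (cost 9), row2→col3 (cost 2), row3→col2 (cost 2), row4→col1 (cost 12)
total = 7 + 9 + 2 + 2 + 12 = 32

Minimum assignment cost: 32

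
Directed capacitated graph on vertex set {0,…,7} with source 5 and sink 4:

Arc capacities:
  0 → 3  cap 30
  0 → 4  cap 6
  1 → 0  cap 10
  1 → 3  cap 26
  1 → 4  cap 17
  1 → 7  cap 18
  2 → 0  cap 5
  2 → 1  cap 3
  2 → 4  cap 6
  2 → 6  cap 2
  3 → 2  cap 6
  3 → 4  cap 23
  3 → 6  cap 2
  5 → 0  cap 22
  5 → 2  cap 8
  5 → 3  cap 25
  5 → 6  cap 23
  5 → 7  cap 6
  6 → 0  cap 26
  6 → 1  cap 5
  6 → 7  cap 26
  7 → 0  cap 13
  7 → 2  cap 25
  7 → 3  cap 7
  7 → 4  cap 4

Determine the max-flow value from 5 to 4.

augment #1: 5→0→4 bottleneck 6, total now 6
augment #2: 5→2→4 bottleneck 6, total now 12
augment #3: 5→3→4 bottleneck 23, total now 35
augment #4: 5→7→4 bottleneck 4, total now 39
augment #5: 5→2→1→4 bottleneck 2, total now 41
augment #6: 5→6→1→4 bottleneck 5, total now 46
augment #7: 5→3→2→1→4 bottleneck 1, total now 47

Maximum flow value: 47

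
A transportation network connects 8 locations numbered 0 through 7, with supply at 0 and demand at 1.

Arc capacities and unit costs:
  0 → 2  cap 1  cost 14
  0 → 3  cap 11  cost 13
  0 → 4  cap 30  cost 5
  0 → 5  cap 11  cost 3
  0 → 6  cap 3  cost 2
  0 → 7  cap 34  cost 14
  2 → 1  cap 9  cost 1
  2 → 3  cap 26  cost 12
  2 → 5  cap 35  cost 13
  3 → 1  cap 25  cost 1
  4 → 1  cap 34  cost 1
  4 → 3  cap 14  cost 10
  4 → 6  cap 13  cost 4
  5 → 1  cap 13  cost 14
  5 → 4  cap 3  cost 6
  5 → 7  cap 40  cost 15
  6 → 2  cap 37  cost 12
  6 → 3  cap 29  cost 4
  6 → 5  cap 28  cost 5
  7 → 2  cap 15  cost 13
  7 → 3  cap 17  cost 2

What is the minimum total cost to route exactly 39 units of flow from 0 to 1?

shortest-cost path #1: 0→4→1 push 30 @ unit cost 6 (adds 180)
shortest-cost path #2: 0→6→3→1 push 3 @ unit cost 7 (adds 21)
shortest-cost path #3: 0→5→4→1 push 3 @ unit cost 10 (adds 30)
shortest-cost path #4: 0→3→1 push 3 @ unit cost 14 (adds 42)
total cost = 273

Minimum cost for 39 units: 273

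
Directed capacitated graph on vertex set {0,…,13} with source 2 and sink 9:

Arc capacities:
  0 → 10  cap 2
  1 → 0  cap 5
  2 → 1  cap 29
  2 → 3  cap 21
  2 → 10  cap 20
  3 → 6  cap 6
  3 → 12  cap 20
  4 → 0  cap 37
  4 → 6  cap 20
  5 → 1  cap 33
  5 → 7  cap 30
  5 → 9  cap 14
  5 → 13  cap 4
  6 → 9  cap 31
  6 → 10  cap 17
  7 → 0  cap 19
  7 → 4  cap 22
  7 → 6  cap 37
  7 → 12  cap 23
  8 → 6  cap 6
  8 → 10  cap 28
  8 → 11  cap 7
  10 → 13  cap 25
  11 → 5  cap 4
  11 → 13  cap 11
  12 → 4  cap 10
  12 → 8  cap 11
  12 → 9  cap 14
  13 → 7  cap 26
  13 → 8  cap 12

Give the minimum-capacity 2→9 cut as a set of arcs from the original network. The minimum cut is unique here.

Min-cut arcs: {(0,10), (2,3), (2,10)} (total capacity 43)

augment #1: 2→3→6→9 push 6
augment #2: 2→3→12→9 push 14
augment #3: 2→3→12→4→6→9 push 1
augment #4: 2→10→13→7→6→9 push 20
augment #5: 2→1→0→10→13→7→6→9 push 2
max flow = 43; residual-reachable set from 2 gives S-side
cut edges (S→T): {(0,10), (2,3), (2,10)} total cap 43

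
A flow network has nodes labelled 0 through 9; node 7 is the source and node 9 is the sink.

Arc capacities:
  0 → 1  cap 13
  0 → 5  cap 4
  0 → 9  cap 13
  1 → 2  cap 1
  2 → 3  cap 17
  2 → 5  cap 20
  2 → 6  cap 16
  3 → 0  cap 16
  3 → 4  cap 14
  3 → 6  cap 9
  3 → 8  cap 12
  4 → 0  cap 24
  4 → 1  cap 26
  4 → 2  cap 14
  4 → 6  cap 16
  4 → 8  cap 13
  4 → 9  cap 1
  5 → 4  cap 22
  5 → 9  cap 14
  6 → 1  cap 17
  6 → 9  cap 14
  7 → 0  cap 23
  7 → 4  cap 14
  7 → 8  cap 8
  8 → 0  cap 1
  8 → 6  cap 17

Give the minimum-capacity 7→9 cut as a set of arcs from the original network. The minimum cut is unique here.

Min-cut arcs: {(0,5), (0,9), (1,2), (7,4), (7,8)} (total capacity 40)

augment #1: 7→0→9 push 13
augment #2: 7→4→9 push 1
augment #3: 7→0→5→9 push 4
augment #4: 7→4→6→9 push 13
augment #5: 7→8→6→9 push 1
augment #6: 7→0→1→2→5→9 push 1
augment #7: 7→8→6→4→2→5→9 push 7
max flow = 40; residual-reachable set from 7 gives S-side
cut edges (S→T): {(0,5), (0,9), (1,2), (7,4), (7,8)} total cap 40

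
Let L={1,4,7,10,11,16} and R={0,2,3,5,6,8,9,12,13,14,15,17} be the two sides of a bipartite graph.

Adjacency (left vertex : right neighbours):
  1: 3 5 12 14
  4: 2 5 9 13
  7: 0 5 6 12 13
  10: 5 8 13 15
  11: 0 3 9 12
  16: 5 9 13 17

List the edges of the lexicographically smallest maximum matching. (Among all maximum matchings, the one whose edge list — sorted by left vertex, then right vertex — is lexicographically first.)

Lex-smallest maximum matching: {(1,3), (4,2), (7,0), (10,5), (11,9), (16,13)}

|M| = 6 (so the lex-smallest maximum matching has 6 edges)
process left vertices in ascending order; for each, take the smallest-labelled available neighbour that still permits 6 edges overall, or leave it unmatched if none does
lex-smallest matching: {1-3, 4-2, 7-0, 10-5, 11-9, 16-13}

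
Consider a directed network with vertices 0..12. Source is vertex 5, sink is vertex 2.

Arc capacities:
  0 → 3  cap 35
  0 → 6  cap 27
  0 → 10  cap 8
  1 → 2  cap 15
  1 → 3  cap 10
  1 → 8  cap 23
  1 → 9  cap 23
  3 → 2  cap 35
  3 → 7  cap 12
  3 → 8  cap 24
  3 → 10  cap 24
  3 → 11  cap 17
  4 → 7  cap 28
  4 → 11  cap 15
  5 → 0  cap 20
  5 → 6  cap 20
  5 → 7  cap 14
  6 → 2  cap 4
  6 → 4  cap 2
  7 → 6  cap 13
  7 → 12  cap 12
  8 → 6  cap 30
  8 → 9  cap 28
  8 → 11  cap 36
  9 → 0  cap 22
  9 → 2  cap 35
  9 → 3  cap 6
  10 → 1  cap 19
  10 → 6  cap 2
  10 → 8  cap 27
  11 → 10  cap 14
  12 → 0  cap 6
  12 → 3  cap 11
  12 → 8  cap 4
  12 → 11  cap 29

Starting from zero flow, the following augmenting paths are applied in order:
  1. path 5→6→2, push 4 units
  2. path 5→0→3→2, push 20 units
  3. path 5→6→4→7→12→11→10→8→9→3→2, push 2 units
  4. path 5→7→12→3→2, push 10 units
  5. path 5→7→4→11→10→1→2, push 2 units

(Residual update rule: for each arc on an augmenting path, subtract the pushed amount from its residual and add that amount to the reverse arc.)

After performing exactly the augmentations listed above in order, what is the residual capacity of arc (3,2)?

Residual capacity of (3,2): 3

after path 1 (5→6→2, push 4): res(3,2)=35
after path 2 (5→0→3→2, push 20): res(3,2)=15
after path 3 (5→6→4→7→12→11→10→8→9→3→2, push 2): res(3,2)=13
after path 4 (5→7→12→3→2, push 10): res(3,2)=3
after path 5 (5→7→4→11→10→1→2, push 2): res(3,2)=3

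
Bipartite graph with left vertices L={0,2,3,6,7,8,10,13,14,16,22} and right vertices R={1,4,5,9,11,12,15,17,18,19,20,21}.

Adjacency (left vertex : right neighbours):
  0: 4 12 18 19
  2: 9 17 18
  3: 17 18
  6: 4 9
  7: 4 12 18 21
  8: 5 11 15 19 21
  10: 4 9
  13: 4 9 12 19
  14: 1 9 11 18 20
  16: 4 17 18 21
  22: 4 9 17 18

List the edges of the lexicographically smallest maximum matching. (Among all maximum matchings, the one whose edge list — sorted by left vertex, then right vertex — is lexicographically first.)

Lex-smallest maximum matching: {(0,4), (2,9), (3,17), (7,12), (8,5), (13,19), (14,1), (16,21), (22,18)}

|M| = 9 (so the lex-smallest maximum matching has 9 edges)
process left vertices in ascending order; for each, take the smallest-labelled available neighbour that still permits 9 edges overall, or leave it unmatched if none does
lex-smallest matching: {0-4, 2-9, 3-17, 7-12, 8-5, 13-19, 14-1, 16-21, 22-18}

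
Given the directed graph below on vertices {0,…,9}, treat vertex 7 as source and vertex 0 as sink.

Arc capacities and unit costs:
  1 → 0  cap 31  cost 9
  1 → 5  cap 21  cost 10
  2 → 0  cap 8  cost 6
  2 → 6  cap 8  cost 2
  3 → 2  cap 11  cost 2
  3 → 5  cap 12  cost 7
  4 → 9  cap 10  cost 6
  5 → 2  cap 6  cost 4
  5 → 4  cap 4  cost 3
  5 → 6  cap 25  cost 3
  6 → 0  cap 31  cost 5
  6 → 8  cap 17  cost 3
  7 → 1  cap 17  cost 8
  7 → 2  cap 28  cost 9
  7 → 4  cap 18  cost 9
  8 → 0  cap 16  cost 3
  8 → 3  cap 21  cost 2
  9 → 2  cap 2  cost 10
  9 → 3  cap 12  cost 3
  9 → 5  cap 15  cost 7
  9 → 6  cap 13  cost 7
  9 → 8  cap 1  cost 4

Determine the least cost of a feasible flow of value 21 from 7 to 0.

shortest-cost path #1: 7→2→0 push 8 @ unit cost 15 (adds 120)
shortest-cost path #2: 7→2→6→0 push 8 @ unit cost 16 (adds 128)
shortest-cost path #3: 7→1→0 push 5 @ unit cost 17 (adds 85)
total cost = 333

Minimum cost for 21 units: 333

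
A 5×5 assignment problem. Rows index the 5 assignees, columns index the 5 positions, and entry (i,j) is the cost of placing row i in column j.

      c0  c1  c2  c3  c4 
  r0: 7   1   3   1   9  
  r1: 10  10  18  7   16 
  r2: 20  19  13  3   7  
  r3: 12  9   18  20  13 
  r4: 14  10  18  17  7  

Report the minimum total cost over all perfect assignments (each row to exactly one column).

Minimum assignment cost: 32

optimal assignment: row0→col2 (cost 3), row1→col0 (cost 10), row2→col3 (cost 3), row3→col1 (cost 9), row4→col4 (cost 7)
total = 3 + 10 + 3 + 9 + 7 = 32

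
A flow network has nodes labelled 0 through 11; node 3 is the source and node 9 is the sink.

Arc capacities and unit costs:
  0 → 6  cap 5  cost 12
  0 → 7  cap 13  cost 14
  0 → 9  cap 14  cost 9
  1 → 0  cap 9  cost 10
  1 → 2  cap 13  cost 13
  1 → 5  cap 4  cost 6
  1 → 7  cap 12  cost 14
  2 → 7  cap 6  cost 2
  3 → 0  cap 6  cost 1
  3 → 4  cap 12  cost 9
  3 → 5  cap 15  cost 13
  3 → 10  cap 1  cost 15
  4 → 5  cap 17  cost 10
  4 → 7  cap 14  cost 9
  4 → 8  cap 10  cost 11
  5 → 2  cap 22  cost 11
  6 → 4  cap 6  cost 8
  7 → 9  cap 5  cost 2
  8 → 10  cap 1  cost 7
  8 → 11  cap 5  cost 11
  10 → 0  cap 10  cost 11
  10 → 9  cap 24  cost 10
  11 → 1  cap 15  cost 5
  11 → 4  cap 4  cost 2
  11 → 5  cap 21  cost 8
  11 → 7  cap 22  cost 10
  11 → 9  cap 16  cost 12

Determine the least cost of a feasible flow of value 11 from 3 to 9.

shortest-cost path #1: 3→0→9 push 6 @ unit cost 10 (adds 60)
shortest-cost path #2: 3→4→7→9 push 5 @ unit cost 20 (adds 100)
total cost = 160

Minimum cost for 11 units: 160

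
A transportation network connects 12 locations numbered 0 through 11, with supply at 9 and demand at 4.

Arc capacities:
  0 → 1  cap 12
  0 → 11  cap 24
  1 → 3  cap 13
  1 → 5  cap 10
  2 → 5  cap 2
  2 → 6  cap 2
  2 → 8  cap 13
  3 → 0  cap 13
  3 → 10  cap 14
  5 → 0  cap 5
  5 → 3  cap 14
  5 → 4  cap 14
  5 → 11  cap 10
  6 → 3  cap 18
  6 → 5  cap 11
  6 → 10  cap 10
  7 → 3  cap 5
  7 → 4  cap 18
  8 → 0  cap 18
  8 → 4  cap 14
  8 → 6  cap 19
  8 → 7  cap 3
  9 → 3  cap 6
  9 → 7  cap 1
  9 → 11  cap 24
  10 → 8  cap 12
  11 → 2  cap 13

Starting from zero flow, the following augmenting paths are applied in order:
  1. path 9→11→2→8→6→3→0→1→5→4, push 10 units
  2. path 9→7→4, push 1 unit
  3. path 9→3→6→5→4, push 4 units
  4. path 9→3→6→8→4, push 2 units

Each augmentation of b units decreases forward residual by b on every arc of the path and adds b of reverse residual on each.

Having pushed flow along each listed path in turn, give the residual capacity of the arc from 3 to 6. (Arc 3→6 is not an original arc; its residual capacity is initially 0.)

after path 1 (9→11→2→8→6→3→0→1→5→4, push 10): res(3,6)=10
after path 2 (9→7→4, push 1): res(3,6)=10
after path 3 (9→3→6→5→4, push 4): res(3,6)=6
after path 4 (9→3→6→8→4, push 2): res(3,6)=4

Residual capacity of (3,6): 4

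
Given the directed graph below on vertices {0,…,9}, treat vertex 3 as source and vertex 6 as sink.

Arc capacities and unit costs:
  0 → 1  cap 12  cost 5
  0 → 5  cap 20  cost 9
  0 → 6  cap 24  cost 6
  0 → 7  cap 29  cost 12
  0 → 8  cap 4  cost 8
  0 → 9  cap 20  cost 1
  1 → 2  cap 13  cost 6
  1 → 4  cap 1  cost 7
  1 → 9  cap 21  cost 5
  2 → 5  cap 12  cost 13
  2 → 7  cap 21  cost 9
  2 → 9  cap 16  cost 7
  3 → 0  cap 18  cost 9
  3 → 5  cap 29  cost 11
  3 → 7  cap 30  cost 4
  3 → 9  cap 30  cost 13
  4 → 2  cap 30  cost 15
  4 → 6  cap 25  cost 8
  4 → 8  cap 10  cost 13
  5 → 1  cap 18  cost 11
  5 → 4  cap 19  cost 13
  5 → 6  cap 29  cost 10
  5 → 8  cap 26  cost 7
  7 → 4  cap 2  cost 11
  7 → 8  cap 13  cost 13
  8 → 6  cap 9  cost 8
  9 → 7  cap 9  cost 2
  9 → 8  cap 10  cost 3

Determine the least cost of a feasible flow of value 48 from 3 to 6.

shortest-cost path #1: 3→0→6 push 18 @ unit cost 15 (adds 270)
shortest-cost path #2: 3→5→6 push 29 @ unit cost 21 (adds 609)
shortest-cost path #3: 3→7→4→6 push 1 @ unit cost 23 (adds 23)
total cost = 902

Minimum cost for 48 units: 902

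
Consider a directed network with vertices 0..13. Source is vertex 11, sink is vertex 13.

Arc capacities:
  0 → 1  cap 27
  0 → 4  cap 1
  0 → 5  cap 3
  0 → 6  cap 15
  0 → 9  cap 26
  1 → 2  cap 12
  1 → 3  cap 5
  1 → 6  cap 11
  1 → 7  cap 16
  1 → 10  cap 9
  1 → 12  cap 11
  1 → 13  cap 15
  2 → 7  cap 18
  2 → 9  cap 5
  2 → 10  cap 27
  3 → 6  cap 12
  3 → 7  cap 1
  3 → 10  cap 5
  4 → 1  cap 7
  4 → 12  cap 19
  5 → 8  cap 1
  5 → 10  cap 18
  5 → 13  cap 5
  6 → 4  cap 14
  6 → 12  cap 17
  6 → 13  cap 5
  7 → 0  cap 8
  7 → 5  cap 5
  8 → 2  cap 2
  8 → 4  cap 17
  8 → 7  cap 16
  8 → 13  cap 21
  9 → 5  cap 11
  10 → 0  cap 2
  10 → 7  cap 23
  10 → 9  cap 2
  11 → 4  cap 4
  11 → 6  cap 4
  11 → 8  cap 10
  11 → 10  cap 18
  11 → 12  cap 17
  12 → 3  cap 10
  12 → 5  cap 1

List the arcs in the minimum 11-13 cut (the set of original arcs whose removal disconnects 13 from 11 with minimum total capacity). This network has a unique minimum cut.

augment #1: 11→6→13 push 4
augment #2: 11→8→13 push 10
augment #3: 11→4→1→13 push 4
augment #4: 11→12→5→13 push 1
augment #5: 11→10→0→1→13 push 2
augment #6: 11→10→7→5→13 push 4
augment #7: 11→12→3→6→13 push 1
augment #8: 11→10→7→0→1→13 push 8
augment #9: 11→10→7→5→8→13 push 1
augment #10: 11→12→3→6→4→1→13 push 1
max flow = 36; residual-reachable set from 11 gives S-side
cut edges (S→T): {(1,13), (5,8), (5,13), (6,13), (11,8)} total cap 36

Min-cut arcs: {(1,13), (5,8), (5,13), (6,13), (11,8)} (total capacity 36)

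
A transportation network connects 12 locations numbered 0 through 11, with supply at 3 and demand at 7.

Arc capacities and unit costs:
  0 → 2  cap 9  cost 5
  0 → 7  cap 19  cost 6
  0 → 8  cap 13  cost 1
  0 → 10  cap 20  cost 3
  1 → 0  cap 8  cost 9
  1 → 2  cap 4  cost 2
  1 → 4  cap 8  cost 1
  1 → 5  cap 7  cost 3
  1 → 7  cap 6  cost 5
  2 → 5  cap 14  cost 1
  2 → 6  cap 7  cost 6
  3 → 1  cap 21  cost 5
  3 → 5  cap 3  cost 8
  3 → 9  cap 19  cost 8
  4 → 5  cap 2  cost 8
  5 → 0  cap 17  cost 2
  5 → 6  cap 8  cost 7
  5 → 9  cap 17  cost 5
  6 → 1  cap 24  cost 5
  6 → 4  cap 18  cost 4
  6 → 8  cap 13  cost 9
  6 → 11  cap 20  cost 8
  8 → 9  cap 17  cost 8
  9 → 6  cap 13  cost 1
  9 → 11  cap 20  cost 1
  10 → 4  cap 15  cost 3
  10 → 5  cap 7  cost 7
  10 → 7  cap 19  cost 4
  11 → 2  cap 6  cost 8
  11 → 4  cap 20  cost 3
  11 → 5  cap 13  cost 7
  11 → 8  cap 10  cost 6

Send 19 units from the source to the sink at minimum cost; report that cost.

shortest-cost path #1: 3→1→7 push 6 @ unit cost 10 (adds 60)
shortest-cost path #2: 3→5→0→7 push 3 @ unit cost 16 (adds 48)
shortest-cost path #3: 3→1→5→0→7 push 7 @ unit cost 16 (adds 112)
shortest-cost path #4: 3→1→2→5→0→7 push 3 @ unit cost 16 (adds 48)
total cost = 268

Minimum cost for 19 units: 268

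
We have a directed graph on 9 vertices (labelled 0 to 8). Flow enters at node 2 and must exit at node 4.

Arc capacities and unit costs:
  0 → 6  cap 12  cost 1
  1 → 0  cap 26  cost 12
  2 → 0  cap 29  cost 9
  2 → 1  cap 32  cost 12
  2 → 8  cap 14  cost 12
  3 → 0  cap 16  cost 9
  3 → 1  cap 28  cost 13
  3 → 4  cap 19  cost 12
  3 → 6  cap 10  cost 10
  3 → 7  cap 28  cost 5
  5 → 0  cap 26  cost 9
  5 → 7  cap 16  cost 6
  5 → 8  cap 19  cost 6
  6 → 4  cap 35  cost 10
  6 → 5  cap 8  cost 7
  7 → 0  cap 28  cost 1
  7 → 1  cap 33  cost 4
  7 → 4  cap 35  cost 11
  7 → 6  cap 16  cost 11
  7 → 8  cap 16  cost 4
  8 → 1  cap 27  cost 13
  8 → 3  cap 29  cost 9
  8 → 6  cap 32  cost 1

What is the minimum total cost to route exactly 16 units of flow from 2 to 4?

shortest-cost path #1: 2→0→6→4 push 12 @ unit cost 20 (adds 240)
shortest-cost path #2: 2→8→6→4 push 4 @ unit cost 23 (adds 92)
total cost = 332

Minimum cost for 16 units: 332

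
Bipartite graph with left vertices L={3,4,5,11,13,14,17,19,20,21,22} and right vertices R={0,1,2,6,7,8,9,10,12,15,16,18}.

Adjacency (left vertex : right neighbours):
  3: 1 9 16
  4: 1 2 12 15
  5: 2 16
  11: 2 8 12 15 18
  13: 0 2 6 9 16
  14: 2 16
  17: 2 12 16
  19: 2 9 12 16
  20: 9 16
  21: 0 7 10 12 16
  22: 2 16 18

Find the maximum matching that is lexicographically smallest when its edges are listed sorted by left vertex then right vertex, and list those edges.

|M| = 10 (so the lex-smallest maximum matching has 10 edges)
process left vertices in ascending order; for each, take the smallest-labelled available neighbour that still permits 10 edges overall, or leave it unmatched if none does
lex-smallest matching: {3-1, 4-15, 5-2, 11-8, 13-0, 14-16, 17-12, 19-9, 21-7, 22-18}

Lex-smallest maximum matching: {(3,1), (4,15), (5,2), (11,8), (13,0), (14,16), (17,12), (19,9), (21,7), (22,18)}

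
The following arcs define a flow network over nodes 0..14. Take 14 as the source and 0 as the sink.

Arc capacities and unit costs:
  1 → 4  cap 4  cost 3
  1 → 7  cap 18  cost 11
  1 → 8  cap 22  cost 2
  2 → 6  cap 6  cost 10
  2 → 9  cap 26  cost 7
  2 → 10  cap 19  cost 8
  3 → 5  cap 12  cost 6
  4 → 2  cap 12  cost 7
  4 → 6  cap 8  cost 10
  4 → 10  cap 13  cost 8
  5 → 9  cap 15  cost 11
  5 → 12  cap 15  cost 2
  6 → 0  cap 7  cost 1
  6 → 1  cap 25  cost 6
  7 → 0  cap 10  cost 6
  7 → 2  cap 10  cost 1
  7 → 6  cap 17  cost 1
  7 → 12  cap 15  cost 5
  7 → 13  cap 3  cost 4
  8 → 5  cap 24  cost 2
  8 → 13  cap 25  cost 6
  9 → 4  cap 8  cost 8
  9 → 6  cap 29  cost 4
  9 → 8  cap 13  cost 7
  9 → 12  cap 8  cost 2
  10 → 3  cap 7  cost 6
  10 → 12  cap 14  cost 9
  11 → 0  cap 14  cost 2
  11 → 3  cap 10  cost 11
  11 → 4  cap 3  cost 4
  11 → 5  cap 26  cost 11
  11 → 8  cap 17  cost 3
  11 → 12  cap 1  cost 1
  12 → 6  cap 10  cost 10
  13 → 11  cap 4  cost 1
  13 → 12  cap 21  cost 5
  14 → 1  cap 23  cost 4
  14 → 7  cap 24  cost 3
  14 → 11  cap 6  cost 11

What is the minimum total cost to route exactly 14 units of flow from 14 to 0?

Minimum cost for 14 units: 98

shortest-cost path #1: 14→7→6→0 push 7 @ unit cost 5 (adds 35)
shortest-cost path #2: 14→7→0 push 7 @ unit cost 9 (adds 63)
total cost = 98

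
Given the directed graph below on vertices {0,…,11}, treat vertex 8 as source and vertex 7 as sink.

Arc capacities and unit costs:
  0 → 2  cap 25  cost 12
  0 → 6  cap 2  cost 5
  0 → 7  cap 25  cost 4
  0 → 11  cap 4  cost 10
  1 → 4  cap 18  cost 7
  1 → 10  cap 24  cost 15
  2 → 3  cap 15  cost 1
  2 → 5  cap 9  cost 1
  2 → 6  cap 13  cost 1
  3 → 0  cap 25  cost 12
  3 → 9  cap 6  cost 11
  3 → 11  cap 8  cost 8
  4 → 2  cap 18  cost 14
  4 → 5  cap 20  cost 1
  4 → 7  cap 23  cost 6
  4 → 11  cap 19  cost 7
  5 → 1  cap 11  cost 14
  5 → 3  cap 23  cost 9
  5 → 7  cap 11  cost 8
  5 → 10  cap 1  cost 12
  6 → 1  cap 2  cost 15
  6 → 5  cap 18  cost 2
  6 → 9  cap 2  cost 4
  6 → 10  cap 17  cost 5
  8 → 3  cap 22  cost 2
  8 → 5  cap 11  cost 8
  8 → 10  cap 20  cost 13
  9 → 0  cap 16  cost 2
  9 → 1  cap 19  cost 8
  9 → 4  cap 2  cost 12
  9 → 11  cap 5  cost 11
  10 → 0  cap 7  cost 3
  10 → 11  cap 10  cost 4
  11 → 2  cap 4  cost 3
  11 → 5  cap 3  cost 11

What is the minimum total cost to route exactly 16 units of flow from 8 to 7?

Minimum cost for 16 units: 266

shortest-cost path #1: 8→5→7 push 11 @ unit cost 16 (adds 176)
shortest-cost path #2: 8→3→0→7 push 5 @ unit cost 18 (adds 90)
total cost = 266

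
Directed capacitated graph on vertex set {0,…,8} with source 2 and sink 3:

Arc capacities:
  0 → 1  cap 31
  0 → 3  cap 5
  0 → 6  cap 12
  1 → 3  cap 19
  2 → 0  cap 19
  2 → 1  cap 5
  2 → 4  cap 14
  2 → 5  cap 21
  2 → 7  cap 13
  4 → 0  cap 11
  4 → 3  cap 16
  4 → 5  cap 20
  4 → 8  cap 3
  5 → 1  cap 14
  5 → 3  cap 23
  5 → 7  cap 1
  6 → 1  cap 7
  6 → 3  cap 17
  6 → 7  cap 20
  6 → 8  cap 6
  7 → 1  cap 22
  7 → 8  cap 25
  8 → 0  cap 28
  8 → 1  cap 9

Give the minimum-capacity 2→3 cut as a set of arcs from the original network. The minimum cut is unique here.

augment #1: 2→0→3 push 5
augment #2: 2→1→3 push 5
augment #3: 2→4→3 push 14
augment #4: 2→5→3 push 21
augment #5: 2→0→1→3 push 14
augment #6: 2→7→1→0→6→3 push 12
max flow = 71; residual-reachable set from 2 gives S-side
cut edges (S→T): {(0,3), (0,6), (1,3), (2,4), (2,5)} total cap 71

Min-cut arcs: {(0,3), (0,6), (1,3), (2,4), (2,5)} (total capacity 71)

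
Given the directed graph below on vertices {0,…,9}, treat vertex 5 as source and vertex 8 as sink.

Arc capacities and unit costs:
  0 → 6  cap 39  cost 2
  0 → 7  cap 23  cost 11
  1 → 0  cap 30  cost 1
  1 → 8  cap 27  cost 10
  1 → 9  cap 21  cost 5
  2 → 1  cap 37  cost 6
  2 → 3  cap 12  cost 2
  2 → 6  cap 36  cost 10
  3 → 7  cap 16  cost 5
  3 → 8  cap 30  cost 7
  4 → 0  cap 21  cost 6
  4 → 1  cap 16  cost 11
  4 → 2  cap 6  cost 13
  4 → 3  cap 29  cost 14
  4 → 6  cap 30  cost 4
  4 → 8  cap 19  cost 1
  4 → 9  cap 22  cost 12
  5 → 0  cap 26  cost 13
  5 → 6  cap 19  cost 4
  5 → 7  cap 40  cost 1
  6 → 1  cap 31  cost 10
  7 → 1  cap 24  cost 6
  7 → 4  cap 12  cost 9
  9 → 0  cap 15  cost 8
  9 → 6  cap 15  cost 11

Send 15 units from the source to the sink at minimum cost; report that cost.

Minimum cost for 15 units: 183

shortest-cost path #1: 5→7→4→8 push 12 @ unit cost 11 (adds 132)
shortest-cost path #2: 5→7→1→8 push 3 @ unit cost 17 (adds 51)
total cost = 183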